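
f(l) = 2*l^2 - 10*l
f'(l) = 4*l - 10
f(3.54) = -10.34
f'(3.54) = 4.16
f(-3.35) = 55.94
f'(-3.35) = -23.40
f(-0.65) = 7.34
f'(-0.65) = -12.60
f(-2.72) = 42.00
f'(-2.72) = -20.88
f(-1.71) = 22.95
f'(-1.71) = -16.84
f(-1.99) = 27.82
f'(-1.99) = -17.96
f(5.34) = 3.63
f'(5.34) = 11.36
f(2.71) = -12.41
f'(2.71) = 0.84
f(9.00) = 72.00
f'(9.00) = 26.00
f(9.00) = 72.00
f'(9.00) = 26.00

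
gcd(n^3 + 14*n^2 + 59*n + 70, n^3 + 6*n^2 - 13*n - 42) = n^2 + 9*n + 14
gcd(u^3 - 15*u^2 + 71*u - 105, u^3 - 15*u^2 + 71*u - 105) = u^3 - 15*u^2 + 71*u - 105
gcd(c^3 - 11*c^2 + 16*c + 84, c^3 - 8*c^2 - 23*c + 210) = c^2 - 13*c + 42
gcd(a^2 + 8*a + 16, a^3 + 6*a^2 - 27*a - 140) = a + 4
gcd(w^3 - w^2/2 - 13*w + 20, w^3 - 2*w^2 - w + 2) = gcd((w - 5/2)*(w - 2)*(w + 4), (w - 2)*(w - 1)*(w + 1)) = w - 2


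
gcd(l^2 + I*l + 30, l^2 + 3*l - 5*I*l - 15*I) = l - 5*I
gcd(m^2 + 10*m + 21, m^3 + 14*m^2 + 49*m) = m + 7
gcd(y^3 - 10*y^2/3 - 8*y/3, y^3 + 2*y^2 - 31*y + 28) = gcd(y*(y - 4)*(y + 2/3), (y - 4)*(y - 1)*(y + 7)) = y - 4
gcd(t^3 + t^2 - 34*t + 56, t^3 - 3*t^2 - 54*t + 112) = t^2 + 5*t - 14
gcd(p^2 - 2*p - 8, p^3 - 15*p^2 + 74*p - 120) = p - 4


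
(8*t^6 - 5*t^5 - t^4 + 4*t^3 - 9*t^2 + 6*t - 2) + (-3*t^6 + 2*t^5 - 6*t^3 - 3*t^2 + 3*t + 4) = 5*t^6 - 3*t^5 - t^4 - 2*t^3 - 12*t^2 + 9*t + 2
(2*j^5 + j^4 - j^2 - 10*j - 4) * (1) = 2*j^5 + j^4 - j^2 - 10*j - 4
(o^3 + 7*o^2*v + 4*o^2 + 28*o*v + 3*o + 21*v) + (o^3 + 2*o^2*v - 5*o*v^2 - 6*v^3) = 2*o^3 + 9*o^2*v + 4*o^2 - 5*o*v^2 + 28*o*v + 3*o - 6*v^3 + 21*v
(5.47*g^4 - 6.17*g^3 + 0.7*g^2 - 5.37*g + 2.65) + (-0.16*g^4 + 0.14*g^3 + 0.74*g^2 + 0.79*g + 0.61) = 5.31*g^4 - 6.03*g^3 + 1.44*g^2 - 4.58*g + 3.26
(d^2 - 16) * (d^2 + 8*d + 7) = d^4 + 8*d^3 - 9*d^2 - 128*d - 112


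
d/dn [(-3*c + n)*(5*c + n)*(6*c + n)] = -3*c^2 + 16*c*n + 3*n^2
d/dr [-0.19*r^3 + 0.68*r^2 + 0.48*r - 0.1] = -0.57*r^2 + 1.36*r + 0.48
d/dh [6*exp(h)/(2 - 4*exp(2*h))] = (6*exp(2*h) + 3)*exp(h)/(2*exp(2*h) - 1)^2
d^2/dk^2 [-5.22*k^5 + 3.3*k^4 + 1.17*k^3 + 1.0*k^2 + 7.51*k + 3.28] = -104.4*k^3 + 39.6*k^2 + 7.02*k + 2.0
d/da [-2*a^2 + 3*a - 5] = 3 - 4*a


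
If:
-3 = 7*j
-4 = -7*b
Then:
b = 4/7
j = -3/7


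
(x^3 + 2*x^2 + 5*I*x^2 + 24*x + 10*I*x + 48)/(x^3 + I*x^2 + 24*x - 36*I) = (x^2 + x*(2 + 8*I) + 16*I)/(x^2 + 4*I*x + 12)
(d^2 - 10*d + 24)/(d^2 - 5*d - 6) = (d - 4)/(d + 1)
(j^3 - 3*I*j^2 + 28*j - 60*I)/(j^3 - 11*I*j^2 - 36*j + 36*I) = (j + 5*I)/(j - 3*I)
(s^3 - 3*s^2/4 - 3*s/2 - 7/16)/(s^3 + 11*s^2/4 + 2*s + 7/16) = (4*s - 7)/(4*s + 7)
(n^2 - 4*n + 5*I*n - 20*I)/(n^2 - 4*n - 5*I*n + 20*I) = (n + 5*I)/(n - 5*I)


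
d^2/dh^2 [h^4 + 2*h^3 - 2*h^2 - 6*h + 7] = 12*h^2 + 12*h - 4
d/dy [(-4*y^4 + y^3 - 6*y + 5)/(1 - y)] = (12*y^4 - 18*y^3 + 3*y^2 - 1)/(y^2 - 2*y + 1)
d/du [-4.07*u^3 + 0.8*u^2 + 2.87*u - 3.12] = -12.21*u^2 + 1.6*u + 2.87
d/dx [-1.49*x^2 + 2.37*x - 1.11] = 2.37 - 2.98*x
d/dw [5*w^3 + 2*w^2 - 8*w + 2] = 15*w^2 + 4*w - 8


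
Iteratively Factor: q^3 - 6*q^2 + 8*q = (q)*(q^2 - 6*q + 8) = q*(q - 4)*(q - 2)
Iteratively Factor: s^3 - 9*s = (s - 3)*(s^2 + 3*s) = (s - 3)*(s + 3)*(s)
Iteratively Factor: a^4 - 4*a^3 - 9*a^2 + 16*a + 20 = (a + 1)*(a^3 - 5*a^2 - 4*a + 20) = (a - 5)*(a + 1)*(a^2 - 4) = (a - 5)*(a - 2)*(a + 1)*(a + 2)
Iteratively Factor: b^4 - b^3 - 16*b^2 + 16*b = (b - 4)*(b^3 + 3*b^2 - 4*b) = (b - 4)*(b - 1)*(b^2 + 4*b) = (b - 4)*(b - 1)*(b + 4)*(b)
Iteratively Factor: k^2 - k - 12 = (k - 4)*(k + 3)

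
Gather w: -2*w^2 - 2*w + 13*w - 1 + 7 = -2*w^2 + 11*w + 6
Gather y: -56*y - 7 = -56*y - 7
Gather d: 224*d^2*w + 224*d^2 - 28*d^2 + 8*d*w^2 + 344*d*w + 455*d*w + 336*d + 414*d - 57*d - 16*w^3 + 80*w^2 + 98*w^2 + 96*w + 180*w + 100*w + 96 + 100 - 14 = d^2*(224*w + 196) + d*(8*w^2 + 799*w + 693) - 16*w^3 + 178*w^2 + 376*w + 182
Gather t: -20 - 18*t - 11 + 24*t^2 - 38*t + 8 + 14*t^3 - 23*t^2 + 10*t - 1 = 14*t^3 + t^2 - 46*t - 24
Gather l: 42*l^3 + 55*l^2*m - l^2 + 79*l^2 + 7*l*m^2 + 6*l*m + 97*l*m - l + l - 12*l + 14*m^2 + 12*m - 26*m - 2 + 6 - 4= 42*l^3 + l^2*(55*m + 78) + l*(7*m^2 + 103*m - 12) + 14*m^2 - 14*m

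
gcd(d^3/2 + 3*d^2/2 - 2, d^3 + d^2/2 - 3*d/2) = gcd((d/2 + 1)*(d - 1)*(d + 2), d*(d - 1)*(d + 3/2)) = d - 1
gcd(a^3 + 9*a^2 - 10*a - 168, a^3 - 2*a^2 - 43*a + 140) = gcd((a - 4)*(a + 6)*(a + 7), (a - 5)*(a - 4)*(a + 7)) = a^2 + 3*a - 28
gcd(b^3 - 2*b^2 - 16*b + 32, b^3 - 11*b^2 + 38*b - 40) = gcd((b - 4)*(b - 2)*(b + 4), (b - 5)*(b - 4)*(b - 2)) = b^2 - 6*b + 8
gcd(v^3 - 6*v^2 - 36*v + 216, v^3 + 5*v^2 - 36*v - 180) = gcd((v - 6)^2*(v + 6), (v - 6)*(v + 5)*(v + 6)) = v^2 - 36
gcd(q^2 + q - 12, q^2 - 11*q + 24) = q - 3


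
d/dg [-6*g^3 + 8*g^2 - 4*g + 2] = -18*g^2 + 16*g - 4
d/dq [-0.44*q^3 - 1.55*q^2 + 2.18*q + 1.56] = -1.32*q^2 - 3.1*q + 2.18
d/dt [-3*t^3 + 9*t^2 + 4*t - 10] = -9*t^2 + 18*t + 4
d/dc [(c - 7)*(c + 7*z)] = 2*c + 7*z - 7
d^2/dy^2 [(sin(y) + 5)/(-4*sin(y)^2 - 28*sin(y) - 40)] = (sin(y)^2 - 2*sin(y) - 2)/(4*(sin(y) + 2)^3)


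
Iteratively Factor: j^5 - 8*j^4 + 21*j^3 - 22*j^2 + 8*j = (j - 4)*(j^4 - 4*j^3 + 5*j^2 - 2*j) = (j - 4)*(j - 1)*(j^3 - 3*j^2 + 2*j) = (j - 4)*(j - 1)^2*(j^2 - 2*j) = (j - 4)*(j - 2)*(j - 1)^2*(j)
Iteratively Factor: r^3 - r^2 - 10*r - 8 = (r + 2)*(r^2 - 3*r - 4) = (r - 4)*(r + 2)*(r + 1)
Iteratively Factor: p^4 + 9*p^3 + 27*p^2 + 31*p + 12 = (p + 3)*(p^3 + 6*p^2 + 9*p + 4) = (p + 1)*(p + 3)*(p^2 + 5*p + 4) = (p + 1)*(p + 3)*(p + 4)*(p + 1)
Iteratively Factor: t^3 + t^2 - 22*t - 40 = (t - 5)*(t^2 + 6*t + 8) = (t - 5)*(t + 2)*(t + 4)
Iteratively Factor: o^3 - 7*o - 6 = (o + 1)*(o^2 - o - 6) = (o + 1)*(o + 2)*(o - 3)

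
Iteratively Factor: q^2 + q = (q)*(q + 1)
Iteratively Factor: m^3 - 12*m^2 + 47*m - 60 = (m - 5)*(m^2 - 7*m + 12) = (m - 5)*(m - 3)*(m - 4)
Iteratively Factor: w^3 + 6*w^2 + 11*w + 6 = (w + 3)*(w^2 + 3*w + 2) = (w + 2)*(w + 3)*(w + 1)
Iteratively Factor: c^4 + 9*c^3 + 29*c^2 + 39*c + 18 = (c + 1)*(c^3 + 8*c^2 + 21*c + 18) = (c + 1)*(c + 2)*(c^2 + 6*c + 9) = (c + 1)*(c + 2)*(c + 3)*(c + 3)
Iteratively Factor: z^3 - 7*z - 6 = (z + 2)*(z^2 - 2*z - 3) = (z + 1)*(z + 2)*(z - 3)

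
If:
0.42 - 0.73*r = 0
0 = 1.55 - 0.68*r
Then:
No Solution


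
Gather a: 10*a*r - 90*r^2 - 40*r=10*a*r - 90*r^2 - 40*r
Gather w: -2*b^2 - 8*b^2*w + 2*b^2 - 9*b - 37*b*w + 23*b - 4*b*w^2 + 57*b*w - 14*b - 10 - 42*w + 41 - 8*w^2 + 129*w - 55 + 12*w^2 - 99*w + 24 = w^2*(4 - 4*b) + w*(-8*b^2 + 20*b - 12)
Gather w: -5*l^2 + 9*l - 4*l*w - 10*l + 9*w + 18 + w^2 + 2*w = -5*l^2 - l + w^2 + w*(11 - 4*l) + 18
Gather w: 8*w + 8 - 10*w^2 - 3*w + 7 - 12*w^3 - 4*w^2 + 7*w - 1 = -12*w^3 - 14*w^2 + 12*w + 14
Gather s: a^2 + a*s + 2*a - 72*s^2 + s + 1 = a^2 + 2*a - 72*s^2 + s*(a + 1) + 1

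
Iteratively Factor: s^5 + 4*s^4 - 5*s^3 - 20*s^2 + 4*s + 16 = (s - 1)*(s^4 + 5*s^3 - 20*s - 16) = (s - 1)*(s + 2)*(s^3 + 3*s^2 - 6*s - 8) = (s - 1)*(s + 1)*(s + 2)*(s^2 + 2*s - 8) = (s - 1)*(s + 1)*(s + 2)*(s + 4)*(s - 2)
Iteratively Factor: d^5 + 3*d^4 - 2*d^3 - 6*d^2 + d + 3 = (d + 1)*(d^4 + 2*d^3 - 4*d^2 - 2*d + 3) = (d + 1)^2*(d^3 + d^2 - 5*d + 3) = (d - 1)*(d + 1)^2*(d^2 + 2*d - 3) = (d - 1)^2*(d + 1)^2*(d + 3)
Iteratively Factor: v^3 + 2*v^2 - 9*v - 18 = (v - 3)*(v^2 + 5*v + 6) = (v - 3)*(v + 3)*(v + 2)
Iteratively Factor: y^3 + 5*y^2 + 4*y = (y + 1)*(y^2 + 4*y) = (y + 1)*(y + 4)*(y)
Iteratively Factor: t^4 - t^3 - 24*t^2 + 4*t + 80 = (t + 2)*(t^3 - 3*t^2 - 18*t + 40) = (t + 2)*(t + 4)*(t^2 - 7*t + 10) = (t - 2)*(t + 2)*(t + 4)*(t - 5)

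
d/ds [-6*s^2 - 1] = -12*s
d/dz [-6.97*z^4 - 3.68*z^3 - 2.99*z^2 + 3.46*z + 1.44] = -27.88*z^3 - 11.04*z^2 - 5.98*z + 3.46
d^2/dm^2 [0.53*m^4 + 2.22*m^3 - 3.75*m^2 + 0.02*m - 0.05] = 6.36*m^2 + 13.32*m - 7.5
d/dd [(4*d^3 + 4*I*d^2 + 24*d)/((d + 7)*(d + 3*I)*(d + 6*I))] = (d^2*(28 + 32*I) + 336*I*d + 336)/(d^4 + d^3*(14 + 12*I) + d^2*(13 + 168*I) + d*(-504 + 588*I) - 1764)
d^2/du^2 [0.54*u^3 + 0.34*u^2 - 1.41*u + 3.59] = 3.24*u + 0.68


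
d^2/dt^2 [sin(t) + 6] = -sin(t)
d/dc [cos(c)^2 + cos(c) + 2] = -sin(c) - sin(2*c)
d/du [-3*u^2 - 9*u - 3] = -6*u - 9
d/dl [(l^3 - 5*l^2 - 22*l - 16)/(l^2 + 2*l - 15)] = (l^4 + 4*l^3 - 33*l^2 + 182*l + 362)/(l^4 + 4*l^3 - 26*l^2 - 60*l + 225)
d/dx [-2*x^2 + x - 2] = 1 - 4*x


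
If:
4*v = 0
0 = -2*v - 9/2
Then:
No Solution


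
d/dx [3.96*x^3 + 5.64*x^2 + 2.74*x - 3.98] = 11.88*x^2 + 11.28*x + 2.74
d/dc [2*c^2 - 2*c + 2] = 4*c - 2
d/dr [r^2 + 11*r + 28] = 2*r + 11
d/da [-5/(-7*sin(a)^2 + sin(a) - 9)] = 5*(1 - 14*sin(a))*cos(a)/(7*sin(a)^2 - sin(a) + 9)^2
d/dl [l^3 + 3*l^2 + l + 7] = 3*l^2 + 6*l + 1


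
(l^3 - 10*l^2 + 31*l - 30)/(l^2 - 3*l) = l - 7 + 10/l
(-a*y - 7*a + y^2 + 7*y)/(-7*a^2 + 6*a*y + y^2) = (y + 7)/(7*a + y)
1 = 1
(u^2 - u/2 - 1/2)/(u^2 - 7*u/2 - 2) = (u - 1)/(u - 4)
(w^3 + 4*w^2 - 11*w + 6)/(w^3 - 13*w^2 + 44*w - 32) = (w^2 + 5*w - 6)/(w^2 - 12*w + 32)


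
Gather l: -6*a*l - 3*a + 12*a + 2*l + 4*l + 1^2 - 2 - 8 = 9*a + l*(6 - 6*a) - 9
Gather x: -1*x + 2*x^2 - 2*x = 2*x^2 - 3*x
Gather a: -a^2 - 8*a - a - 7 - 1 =-a^2 - 9*a - 8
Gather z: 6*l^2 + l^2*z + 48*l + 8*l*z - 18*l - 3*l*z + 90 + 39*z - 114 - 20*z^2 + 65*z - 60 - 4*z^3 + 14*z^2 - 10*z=6*l^2 + 30*l - 4*z^3 - 6*z^2 + z*(l^2 + 5*l + 94) - 84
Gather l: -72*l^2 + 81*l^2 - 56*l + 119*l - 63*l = 9*l^2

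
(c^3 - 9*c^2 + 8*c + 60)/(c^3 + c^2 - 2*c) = (c^2 - 11*c + 30)/(c*(c - 1))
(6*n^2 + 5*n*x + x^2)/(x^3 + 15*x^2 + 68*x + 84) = (6*n^2 + 5*n*x + x^2)/(x^3 + 15*x^2 + 68*x + 84)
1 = 1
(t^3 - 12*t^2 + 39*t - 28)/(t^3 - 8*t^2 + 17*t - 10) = (t^2 - 11*t + 28)/(t^2 - 7*t + 10)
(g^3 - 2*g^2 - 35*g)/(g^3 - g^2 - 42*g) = (g + 5)/(g + 6)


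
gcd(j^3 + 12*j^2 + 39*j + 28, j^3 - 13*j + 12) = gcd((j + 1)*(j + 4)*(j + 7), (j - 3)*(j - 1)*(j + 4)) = j + 4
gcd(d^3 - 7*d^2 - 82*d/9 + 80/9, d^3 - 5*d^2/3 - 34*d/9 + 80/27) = d^2 + d - 10/9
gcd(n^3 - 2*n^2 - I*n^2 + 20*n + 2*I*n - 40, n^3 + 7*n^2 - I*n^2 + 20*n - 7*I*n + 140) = n^2 - I*n + 20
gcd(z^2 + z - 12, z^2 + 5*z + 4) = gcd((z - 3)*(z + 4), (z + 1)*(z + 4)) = z + 4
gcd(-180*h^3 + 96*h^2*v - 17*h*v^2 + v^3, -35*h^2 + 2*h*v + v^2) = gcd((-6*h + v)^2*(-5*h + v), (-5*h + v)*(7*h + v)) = -5*h + v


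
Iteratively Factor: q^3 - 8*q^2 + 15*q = (q)*(q^2 - 8*q + 15) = q*(q - 5)*(q - 3)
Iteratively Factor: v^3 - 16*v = (v)*(v^2 - 16) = v*(v - 4)*(v + 4)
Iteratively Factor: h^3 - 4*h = (h + 2)*(h^2 - 2*h) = h*(h + 2)*(h - 2)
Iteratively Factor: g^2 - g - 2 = (g + 1)*(g - 2)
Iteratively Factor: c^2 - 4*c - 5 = (c + 1)*(c - 5)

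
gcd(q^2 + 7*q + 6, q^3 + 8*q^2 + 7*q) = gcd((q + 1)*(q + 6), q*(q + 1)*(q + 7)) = q + 1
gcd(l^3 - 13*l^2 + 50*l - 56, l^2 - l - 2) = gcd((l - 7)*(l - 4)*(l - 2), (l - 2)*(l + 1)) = l - 2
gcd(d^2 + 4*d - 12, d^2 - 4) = d - 2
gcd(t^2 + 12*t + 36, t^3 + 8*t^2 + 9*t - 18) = t + 6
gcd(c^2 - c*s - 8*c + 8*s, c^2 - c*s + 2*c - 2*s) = -c + s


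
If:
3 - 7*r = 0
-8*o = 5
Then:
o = -5/8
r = 3/7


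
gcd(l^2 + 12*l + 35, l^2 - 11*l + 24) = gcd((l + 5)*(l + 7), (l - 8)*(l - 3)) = 1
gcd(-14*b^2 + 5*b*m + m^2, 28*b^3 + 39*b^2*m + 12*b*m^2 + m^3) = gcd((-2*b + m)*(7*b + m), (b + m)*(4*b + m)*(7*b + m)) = 7*b + m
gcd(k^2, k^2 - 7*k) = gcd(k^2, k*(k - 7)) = k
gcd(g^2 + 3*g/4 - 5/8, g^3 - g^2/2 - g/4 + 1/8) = g - 1/2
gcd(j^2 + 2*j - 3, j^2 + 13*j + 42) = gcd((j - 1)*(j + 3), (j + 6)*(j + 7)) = 1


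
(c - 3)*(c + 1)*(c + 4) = c^3 + 2*c^2 - 11*c - 12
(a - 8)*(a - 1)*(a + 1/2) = a^3 - 17*a^2/2 + 7*a/2 + 4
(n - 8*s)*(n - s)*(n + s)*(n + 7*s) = n^4 - n^3*s - 57*n^2*s^2 + n*s^3 + 56*s^4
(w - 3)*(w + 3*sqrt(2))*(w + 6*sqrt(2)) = w^3 - 3*w^2 + 9*sqrt(2)*w^2 - 27*sqrt(2)*w + 36*w - 108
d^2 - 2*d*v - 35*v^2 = (d - 7*v)*(d + 5*v)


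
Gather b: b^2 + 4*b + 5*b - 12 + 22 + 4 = b^2 + 9*b + 14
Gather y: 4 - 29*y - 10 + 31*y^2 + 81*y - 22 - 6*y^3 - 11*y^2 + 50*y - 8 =-6*y^3 + 20*y^2 + 102*y - 36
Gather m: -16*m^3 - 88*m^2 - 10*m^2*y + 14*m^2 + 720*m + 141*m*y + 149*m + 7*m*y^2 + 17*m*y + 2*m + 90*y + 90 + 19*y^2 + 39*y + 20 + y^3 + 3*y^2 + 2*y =-16*m^3 + m^2*(-10*y - 74) + m*(7*y^2 + 158*y + 871) + y^3 + 22*y^2 + 131*y + 110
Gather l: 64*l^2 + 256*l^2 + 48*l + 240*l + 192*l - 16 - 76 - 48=320*l^2 + 480*l - 140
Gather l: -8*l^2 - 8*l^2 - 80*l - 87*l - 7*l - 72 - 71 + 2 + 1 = -16*l^2 - 174*l - 140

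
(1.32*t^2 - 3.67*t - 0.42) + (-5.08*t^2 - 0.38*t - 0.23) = -3.76*t^2 - 4.05*t - 0.65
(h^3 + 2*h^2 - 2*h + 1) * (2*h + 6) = 2*h^4 + 10*h^3 + 8*h^2 - 10*h + 6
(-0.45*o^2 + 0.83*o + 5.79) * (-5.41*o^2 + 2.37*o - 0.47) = 2.4345*o^4 - 5.5568*o^3 - 29.1453*o^2 + 13.3322*o - 2.7213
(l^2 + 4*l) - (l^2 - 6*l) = 10*l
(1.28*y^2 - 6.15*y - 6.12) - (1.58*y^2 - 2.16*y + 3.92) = -0.3*y^2 - 3.99*y - 10.04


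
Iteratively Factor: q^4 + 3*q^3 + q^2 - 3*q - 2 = (q + 2)*(q^3 + q^2 - q - 1) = (q + 1)*(q + 2)*(q^2 - 1) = (q - 1)*(q + 1)*(q + 2)*(q + 1)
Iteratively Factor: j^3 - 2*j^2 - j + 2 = (j - 1)*(j^2 - j - 2) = (j - 2)*(j - 1)*(j + 1)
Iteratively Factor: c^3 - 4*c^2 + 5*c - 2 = (c - 1)*(c^2 - 3*c + 2) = (c - 2)*(c - 1)*(c - 1)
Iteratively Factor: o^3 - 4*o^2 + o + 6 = (o - 3)*(o^2 - o - 2) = (o - 3)*(o - 2)*(o + 1)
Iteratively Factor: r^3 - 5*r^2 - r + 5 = (r + 1)*(r^2 - 6*r + 5) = (r - 1)*(r + 1)*(r - 5)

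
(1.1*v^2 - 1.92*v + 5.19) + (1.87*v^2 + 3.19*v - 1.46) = 2.97*v^2 + 1.27*v + 3.73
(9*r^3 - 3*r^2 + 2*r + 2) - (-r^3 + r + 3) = 10*r^3 - 3*r^2 + r - 1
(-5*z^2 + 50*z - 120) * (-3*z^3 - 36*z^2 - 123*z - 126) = 15*z^5 + 30*z^4 - 825*z^3 - 1200*z^2 + 8460*z + 15120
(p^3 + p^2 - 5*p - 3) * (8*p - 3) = 8*p^4 + 5*p^3 - 43*p^2 - 9*p + 9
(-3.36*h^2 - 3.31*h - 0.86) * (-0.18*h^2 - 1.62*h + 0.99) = 0.6048*h^4 + 6.039*h^3 + 2.1906*h^2 - 1.8837*h - 0.8514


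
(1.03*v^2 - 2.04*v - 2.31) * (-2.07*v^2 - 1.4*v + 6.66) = -2.1321*v^4 + 2.7808*v^3 + 14.4975*v^2 - 10.3524*v - 15.3846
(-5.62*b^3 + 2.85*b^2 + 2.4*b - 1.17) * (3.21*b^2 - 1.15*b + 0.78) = -18.0402*b^5 + 15.6115*b^4 + 0.0428999999999995*b^3 - 4.2927*b^2 + 3.2175*b - 0.9126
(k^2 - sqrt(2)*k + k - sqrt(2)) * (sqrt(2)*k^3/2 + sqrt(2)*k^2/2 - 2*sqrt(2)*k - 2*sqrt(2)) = sqrt(2)*k^5/2 - k^4 + sqrt(2)*k^4 - 3*sqrt(2)*k^3/2 - 2*k^3 - 4*sqrt(2)*k^2 + 3*k^2 - 2*sqrt(2)*k + 8*k + 4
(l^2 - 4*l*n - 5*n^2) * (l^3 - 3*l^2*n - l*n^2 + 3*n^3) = l^5 - 7*l^4*n + 6*l^3*n^2 + 22*l^2*n^3 - 7*l*n^4 - 15*n^5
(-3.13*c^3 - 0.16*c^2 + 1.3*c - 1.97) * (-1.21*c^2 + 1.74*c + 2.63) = 3.7873*c^5 - 5.2526*c^4 - 10.0833*c^3 + 4.2249*c^2 - 0.00879999999999992*c - 5.1811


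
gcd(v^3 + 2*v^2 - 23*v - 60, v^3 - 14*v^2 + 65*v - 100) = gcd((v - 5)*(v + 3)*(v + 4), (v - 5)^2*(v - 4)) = v - 5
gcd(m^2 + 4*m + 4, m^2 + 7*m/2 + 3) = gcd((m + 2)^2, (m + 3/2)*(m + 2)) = m + 2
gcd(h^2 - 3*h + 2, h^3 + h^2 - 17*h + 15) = h - 1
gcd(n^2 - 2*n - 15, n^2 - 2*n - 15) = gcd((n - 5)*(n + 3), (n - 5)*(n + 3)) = n^2 - 2*n - 15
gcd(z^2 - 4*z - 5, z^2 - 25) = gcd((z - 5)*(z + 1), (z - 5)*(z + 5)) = z - 5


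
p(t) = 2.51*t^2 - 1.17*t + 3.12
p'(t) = 5.02*t - 1.17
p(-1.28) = 8.73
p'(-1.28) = -7.60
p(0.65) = 3.42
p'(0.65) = 2.09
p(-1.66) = 11.98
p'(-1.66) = -9.50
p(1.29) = 5.79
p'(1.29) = 5.31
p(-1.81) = 13.46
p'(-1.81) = -10.26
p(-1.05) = 7.12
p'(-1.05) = -6.44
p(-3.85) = 44.83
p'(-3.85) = -20.50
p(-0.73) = 5.31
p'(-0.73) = -4.83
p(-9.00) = 216.96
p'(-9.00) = -46.35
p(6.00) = 86.46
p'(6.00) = 28.95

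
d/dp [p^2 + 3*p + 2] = 2*p + 3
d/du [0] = 0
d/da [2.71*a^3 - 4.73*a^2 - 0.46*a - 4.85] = 8.13*a^2 - 9.46*a - 0.46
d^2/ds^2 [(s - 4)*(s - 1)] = 2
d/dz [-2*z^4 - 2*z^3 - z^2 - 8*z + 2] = -8*z^3 - 6*z^2 - 2*z - 8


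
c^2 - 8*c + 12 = (c - 6)*(c - 2)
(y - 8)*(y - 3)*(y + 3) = y^3 - 8*y^2 - 9*y + 72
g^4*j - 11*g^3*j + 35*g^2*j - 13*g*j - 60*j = (g - 5)*(g - 4)*(g - 3)*(g*j + j)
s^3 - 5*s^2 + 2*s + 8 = (s - 4)*(s - 2)*(s + 1)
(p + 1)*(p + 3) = p^2 + 4*p + 3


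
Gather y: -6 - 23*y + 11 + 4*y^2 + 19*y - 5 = 4*y^2 - 4*y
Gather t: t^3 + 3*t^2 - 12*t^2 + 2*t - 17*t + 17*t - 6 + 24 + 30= t^3 - 9*t^2 + 2*t + 48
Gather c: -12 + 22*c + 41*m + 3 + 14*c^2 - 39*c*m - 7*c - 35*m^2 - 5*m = 14*c^2 + c*(15 - 39*m) - 35*m^2 + 36*m - 9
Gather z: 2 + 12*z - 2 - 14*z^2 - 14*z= -14*z^2 - 2*z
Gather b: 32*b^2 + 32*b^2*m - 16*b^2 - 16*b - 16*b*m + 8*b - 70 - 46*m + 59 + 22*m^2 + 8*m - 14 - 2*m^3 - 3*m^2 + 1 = b^2*(32*m + 16) + b*(-16*m - 8) - 2*m^3 + 19*m^2 - 38*m - 24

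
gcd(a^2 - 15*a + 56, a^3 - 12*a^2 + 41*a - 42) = a - 7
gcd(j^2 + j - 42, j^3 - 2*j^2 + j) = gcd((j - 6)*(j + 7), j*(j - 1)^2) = 1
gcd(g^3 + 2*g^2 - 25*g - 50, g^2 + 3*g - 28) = 1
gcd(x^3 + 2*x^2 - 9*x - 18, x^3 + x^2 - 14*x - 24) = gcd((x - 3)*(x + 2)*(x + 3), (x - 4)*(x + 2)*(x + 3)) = x^2 + 5*x + 6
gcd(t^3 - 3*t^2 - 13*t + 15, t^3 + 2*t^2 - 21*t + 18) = t - 1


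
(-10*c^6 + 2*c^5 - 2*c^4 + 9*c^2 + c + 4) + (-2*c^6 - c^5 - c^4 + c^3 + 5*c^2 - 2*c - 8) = -12*c^6 + c^5 - 3*c^4 + c^3 + 14*c^2 - c - 4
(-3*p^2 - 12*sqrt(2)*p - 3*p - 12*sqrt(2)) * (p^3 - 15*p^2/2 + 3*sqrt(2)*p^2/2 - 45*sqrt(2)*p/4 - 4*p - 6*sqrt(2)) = -3*p^5 - 33*sqrt(2)*p^4/2 + 39*p^4/2 - 3*p^3/2 + 429*sqrt(2)*p^3/4 + 246*p^2 + 759*sqrt(2)*p^2/4 + 66*sqrt(2)*p + 414*p + 144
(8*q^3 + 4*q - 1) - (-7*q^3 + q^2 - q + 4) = 15*q^3 - q^2 + 5*q - 5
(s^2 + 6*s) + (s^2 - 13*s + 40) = 2*s^2 - 7*s + 40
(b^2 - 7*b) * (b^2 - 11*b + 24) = b^4 - 18*b^3 + 101*b^2 - 168*b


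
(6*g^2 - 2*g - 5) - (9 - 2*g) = 6*g^2 - 14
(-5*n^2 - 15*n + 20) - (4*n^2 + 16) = -9*n^2 - 15*n + 4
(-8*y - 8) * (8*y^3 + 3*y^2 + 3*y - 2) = -64*y^4 - 88*y^3 - 48*y^2 - 8*y + 16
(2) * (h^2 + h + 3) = 2*h^2 + 2*h + 6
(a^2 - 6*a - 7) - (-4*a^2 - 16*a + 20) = 5*a^2 + 10*a - 27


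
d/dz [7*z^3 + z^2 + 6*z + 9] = 21*z^2 + 2*z + 6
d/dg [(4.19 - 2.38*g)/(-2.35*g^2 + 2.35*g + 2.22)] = (-5.593*g^2 + 19.693*g - 15.1301)/(5.5225*g^4 - 11.045*g^3 - 4.9115*g^2 + 10.434*g + 4.9284)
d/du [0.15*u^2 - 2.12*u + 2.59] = 0.3*u - 2.12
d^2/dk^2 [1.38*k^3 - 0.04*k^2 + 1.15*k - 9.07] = 8.28*k - 0.08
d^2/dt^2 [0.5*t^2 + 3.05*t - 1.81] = 1.00000000000000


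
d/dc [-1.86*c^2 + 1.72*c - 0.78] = 1.72 - 3.72*c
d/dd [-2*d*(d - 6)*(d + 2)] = -6*d^2 + 16*d + 24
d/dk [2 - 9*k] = -9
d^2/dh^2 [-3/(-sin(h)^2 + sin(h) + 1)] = 3*(4*sin(h)^4 - 3*sin(h)^3 - sin(h)^2 + 5*sin(h) - 4)/(sin(h) + cos(h)^2)^3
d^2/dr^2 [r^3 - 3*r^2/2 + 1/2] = 6*r - 3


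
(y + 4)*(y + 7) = y^2 + 11*y + 28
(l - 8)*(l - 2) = l^2 - 10*l + 16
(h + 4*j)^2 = h^2 + 8*h*j + 16*j^2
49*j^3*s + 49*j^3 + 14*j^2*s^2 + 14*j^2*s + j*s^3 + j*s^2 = (7*j + s)^2*(j*s + j)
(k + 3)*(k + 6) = k^2 + 9*k + 18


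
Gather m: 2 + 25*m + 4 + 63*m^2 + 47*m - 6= 63*m^2 + 72*m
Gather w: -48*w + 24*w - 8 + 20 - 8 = 4 - 24*w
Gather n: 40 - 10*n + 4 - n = 44 - 11*n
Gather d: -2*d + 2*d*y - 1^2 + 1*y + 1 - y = d*(2*y - 2)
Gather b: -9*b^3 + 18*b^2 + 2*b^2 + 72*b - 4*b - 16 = -9*b^3 + 20*b^2 + 68*b - 16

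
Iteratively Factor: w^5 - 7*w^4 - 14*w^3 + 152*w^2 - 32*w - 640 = (w + 2)*(w^4 - 9*w^3 + 4*w^2 + 144*w - 320) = (w - 5)*(w + 2)*(w^3 - 4*w^2 - 16*w + 64) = (w - 5)*(w + 2)*(w + 4)*(w^2 - 8*w + 16) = (w - 5)*(w - 4)*(w + 2)*(w + 4)*(w - 4)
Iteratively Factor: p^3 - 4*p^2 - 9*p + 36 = (p - 3)*(p^2 - p - 12) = (p - 3)*(p + 3)*(p - 4)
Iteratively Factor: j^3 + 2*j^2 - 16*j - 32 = (j + 4)*(j^2 - 2*j - 8) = (j - 4)*(j + 4)*(j + 2)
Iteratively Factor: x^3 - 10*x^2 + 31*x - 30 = (x - 5)*(x^2 - 5*x + 6) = (x - 5)*(x - 2)*(x - 3)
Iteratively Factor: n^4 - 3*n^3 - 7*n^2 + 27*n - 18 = (n - 2)*(n^3 - n^2 - 9*n + 9) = (n - 2)*(n - 1)*(n^2 - 9) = (n - 2)*(n - 1)*(n + 3)*(n - 3)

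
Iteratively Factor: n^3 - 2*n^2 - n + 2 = (n + 1)*(n^2 - 3*n + 2) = (n - 2)*(n + 1)*(n - 1)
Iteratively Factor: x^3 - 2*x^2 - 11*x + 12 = (x + 3)*(x^2 - 5*x + 4) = (x - 4)*(x + 3)*(x - 1)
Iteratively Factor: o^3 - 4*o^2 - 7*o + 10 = (o - 5)*(o^2 + o - 2) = (o - 5)*(o + 2)*(o - 1)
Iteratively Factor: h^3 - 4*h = (h + 2)*(h^2 - 2*h) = h*(h + 2)*(h - 2)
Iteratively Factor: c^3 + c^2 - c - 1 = (c + 1)*(c^2 - 1) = (c + 1)^2*(c - 1)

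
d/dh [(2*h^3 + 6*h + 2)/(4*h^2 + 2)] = (2*h^4 - 3*h^2 - 4*h + 3)/(4*h^4 + 4*h^2 + 1)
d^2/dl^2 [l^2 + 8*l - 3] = 2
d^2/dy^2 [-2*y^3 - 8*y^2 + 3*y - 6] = -12*y - 16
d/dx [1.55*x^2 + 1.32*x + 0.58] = 3.1*x + 1.32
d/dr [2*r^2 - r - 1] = 4*r - 1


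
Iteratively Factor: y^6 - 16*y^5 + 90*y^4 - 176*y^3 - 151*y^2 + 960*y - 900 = (y - 2)*(y^5 - 14*y^4 + 62*y^3 - 52*y^2 - 255*y + 450) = (y - 3)*(y - 2)*(y^4 - 11*y^3 + 29*y^2 + 35*y - 150) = (y - 3)^2*(y - 2)*(y^3 - 8*y^2 + 5*y + 50) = (y - 3)^2*(y - 2)*(y + 2)*(y^2 - 10*y + 25) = (y - 5)*(y - 3)^2*(y - 2)*(y + 2)*(y - 5)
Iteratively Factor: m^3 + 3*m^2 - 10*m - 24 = (m + 4)*(m^2 - m - 6) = (m - 3)*(m + 4)*(m + 2)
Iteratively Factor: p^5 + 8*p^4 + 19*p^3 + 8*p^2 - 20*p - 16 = (p + 4)*(p^4 + 4*p^3 + 3*p^2 - 4*p - 4) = (p + 2)*(p + 4)*(p^3 + 2*p^2 - p - 2) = (p + 2)^2*(p + 4)*(p^2 - 1) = (p + 1)*(p + 2)^2*(p + 4)*(p - 1)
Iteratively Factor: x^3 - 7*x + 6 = (x - 2)*(x^2 + 2*x - 3) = (x - 2)*(x - 1)*(x + 3)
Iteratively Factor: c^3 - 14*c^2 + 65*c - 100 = (c - 5)*(c^2 - 9*c + 20) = (c - 5)^2*(c - 4)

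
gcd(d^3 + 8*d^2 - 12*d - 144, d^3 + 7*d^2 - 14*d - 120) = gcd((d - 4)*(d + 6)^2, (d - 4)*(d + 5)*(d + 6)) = d^2 + 2*d - 24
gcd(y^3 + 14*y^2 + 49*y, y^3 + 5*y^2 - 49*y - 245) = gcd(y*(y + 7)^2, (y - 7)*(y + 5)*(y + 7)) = y + 7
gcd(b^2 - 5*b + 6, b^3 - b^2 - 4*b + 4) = b - 2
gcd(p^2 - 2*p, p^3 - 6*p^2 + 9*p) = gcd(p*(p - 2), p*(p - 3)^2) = p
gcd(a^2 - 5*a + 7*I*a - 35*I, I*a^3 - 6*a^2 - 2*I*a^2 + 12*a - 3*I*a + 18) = 1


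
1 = 1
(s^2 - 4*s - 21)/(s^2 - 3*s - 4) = (-s^2 + 4*s + 21)/(-s^2 + 3*s + 4)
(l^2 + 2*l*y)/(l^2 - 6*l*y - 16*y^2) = l/(l - 8*y)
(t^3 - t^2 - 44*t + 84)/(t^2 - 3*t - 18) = (t^2 + 5*t - 14)/(t + 3)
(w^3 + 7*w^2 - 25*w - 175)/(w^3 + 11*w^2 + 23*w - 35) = (w - 5)/(w - 1)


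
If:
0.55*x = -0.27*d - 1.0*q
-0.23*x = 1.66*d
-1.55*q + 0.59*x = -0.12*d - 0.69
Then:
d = 0.07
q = 0.26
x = -0.50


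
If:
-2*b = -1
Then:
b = 1/2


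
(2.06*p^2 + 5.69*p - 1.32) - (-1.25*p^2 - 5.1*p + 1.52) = 3.31*p^2 + 10.79*p - 2.84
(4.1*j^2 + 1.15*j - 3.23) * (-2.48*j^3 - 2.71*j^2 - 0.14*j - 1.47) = -10.168*j^5 - 13.963*j^4 + 4.3199*j^3 + 2.5653*j^2 - 1.2383*j + 4.7481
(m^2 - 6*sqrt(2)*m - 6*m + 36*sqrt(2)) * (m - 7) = m^3 - 13*m^2 - 6*sqrt(2)*m^2 + 42*m + 78*sqrt(2)*m - 252*sqrt(2)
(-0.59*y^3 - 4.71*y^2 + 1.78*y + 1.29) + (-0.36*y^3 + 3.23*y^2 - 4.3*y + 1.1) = -0.95*y^3 - 1.48*y^2 - 2.52*y + 2.39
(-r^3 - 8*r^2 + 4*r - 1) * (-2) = 2*r^3 + 16*r^2 - 8*r + 2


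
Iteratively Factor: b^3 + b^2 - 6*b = (b - 2)*(b^2 + 3*b) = (b - 2)*(b + 3)*(b)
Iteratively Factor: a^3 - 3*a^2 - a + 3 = (a - 3)*(a^2 - 1) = (a - 3)*(a - 1)*(a + 1)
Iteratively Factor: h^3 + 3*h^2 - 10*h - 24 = (h + 4)*(h^2 - h - 6) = (h + 2)*(h + 4)*(h - 3)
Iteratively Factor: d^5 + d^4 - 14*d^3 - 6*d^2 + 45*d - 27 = (d - 1)*(d^4 + 2*d^3 - 12*d^2 - 18*d + 27) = (d - 1)*(d + 3)*(d^3 - d^2 - 9*d + 9) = (d - 1)*(d + 3)^2*(d^2 - 4*d + 3) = (d - 1)^2*(d + 3)^2*(d - 3)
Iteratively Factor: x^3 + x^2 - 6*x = (x)*(x^2 + x - 6) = x*(x + 3)*(x - 2)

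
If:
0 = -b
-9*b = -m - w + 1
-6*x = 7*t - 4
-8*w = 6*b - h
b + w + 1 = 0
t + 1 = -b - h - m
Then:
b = 0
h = -8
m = 2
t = 5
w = -1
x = -31/6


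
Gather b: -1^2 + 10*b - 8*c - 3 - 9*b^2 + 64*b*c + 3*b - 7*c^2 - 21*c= -9*b^2 + b*(64*c + 13) - 7*c^2 - 29*c - 4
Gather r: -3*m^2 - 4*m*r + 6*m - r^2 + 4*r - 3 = -3*m^2 + 6*m - r^2 + r*(4 - 4*m) - 3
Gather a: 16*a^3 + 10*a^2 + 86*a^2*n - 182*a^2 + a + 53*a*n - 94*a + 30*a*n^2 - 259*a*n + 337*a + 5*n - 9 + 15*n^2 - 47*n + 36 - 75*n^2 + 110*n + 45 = 16*a^3 + a^2*(86*n - 172) + a*(30*n^2 - 206*n + 244) - 60*n^2 + 68*n + 72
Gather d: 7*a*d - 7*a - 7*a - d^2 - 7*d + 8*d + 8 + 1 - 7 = -14*a - d^2 + d*(7*a + 1) + 2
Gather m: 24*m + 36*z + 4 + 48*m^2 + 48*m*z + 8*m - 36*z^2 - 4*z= 48*m^2 + m*(48*z + 32) - 36*z^2 + 32*z + 4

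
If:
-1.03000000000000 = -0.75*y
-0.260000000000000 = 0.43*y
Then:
No Solution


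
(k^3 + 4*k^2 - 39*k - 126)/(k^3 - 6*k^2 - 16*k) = (-k^3 - 4*k^2 + 39*k + 126)/(k*(-k^2 + 6*k + 16))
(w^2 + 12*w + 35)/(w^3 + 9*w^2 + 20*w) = (w + 7)/(w*(w + 4))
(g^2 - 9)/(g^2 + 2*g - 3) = (g - 3)/(g - 1)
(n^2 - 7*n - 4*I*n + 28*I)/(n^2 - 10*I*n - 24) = (n - 7)/(n - 6*I)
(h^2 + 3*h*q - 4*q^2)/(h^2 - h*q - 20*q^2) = (-h + q)/(-h + 5*q)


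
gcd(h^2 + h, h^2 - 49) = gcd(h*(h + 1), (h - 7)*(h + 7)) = 1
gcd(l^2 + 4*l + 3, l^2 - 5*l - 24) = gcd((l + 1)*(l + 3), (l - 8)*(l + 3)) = l + 3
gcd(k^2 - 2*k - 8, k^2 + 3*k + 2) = k + 2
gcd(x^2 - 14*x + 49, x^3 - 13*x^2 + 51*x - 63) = x - 7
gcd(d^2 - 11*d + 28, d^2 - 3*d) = 1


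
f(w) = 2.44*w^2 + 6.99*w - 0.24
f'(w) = 4.88*w + 6.99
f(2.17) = 26.42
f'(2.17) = 17.58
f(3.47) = 53.40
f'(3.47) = 23.92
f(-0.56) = -3.39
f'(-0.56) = 4.26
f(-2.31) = -3.37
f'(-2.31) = -4.28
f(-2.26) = -3.57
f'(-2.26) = -4.04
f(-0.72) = -4.01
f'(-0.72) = 3.48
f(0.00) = -0.24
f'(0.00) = 6.99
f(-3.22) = 2.55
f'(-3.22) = -8.72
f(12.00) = 435.00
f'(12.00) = 65.55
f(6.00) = 129.54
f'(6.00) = 36.27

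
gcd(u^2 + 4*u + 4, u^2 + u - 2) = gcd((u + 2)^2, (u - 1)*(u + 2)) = u + 2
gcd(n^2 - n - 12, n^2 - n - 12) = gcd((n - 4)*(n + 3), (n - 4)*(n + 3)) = n^2 - n - 12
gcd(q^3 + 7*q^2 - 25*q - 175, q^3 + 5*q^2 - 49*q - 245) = q^2 + 12*q + 35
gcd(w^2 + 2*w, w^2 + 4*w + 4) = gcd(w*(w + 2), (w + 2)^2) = w + 2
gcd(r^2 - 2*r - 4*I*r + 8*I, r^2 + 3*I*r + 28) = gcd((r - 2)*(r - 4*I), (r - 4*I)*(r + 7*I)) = r - 4*I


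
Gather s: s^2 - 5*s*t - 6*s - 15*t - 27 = s^2 + s*(-5*t - 6) - 15*t - 27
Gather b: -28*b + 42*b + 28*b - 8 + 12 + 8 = 42*b + 12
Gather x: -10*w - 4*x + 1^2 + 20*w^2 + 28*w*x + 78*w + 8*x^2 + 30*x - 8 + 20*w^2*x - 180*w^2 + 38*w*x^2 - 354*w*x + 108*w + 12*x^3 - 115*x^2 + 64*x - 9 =-160*w^2 + 176*w + 12*x^3 + x^2*(38*w - 107) + x*(20*w^2 - 326*w + 90) - 16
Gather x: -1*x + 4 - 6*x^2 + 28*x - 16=-6*x^2 + 27*x - 12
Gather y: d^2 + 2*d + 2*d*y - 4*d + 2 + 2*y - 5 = d^2 - 2*d + y*(2*d + 2) - 3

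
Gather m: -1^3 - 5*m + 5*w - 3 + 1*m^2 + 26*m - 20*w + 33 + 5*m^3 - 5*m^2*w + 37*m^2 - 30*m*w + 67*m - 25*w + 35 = 5*m^3 + m^2*(38 - 5*w) + m*(88 - 30*w) - 40*w + 64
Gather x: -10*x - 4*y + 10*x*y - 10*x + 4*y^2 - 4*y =x*(10*y - 20) + 4*y^2 - 8*y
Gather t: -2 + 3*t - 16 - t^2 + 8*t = -t^2 + 11*t - 18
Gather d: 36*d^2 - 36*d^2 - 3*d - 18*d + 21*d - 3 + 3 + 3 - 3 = 0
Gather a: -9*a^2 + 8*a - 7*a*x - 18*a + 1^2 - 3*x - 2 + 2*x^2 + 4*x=-9*a^2 + a*(-7*x - 10) + 2*x^2 + x - 1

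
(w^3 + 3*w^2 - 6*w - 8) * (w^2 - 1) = w^5 + 3*w^4 - 7*w^3 - 11*w^2 + 6*w + 8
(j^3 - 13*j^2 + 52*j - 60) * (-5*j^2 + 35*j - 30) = -5*j^5 + 100*j^4 - 745*j^3 + 2510*j^2 - 3660*j + 1800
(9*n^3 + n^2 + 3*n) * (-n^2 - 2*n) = -9*n^5 - 19*n^4 - 5*n^3 - 6*n^2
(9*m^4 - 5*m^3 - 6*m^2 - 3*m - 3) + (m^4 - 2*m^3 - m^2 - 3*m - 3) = 10*m^4 - 7*m^3 - 7*m^2 - 6*m - 6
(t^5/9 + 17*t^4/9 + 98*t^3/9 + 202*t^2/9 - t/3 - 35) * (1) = t^5/9 + 17*t^4/9 + 98*t^3/9 + 202*t^2/9 - t/3 - 35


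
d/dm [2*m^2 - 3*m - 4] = 4*m - 3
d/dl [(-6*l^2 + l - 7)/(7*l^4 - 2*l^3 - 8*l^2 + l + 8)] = (84*l^5 - 33*l^4 + 200*l^3 - 40*l^2 - 208*l + 15)/(49*l^8 - 28*l^7 - 108*l^6 + 46*l^5 + 172*l^4 - 48*l^3 - 127*l^2 + 16*l + 64)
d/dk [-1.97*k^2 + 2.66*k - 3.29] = 2.66 - 3.94*k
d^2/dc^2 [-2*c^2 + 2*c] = -4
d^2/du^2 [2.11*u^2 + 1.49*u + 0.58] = 4.22000000000000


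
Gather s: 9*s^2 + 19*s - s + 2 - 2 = 9*s^2 + 18*s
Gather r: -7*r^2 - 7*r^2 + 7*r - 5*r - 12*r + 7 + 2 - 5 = -14*r^2 - 10*r + 4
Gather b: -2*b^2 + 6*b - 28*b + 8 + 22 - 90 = -2*b^2 - 22*b - 60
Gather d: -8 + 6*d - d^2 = -d^2 + 6*d - 8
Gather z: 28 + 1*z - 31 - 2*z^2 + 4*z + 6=-2*z^2 + 5*z + 3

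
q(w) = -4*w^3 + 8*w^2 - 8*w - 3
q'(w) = -12*w^2 + 16*w - 8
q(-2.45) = 123.44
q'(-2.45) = -119.23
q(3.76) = -132.61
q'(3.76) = -117.49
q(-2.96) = 194.51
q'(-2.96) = -160.50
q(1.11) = -7.49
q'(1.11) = -5.03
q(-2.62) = 144.81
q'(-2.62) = -132.29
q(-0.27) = -0.18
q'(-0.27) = -13.19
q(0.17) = -4.15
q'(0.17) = -5.63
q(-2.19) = 94.90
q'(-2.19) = -100.59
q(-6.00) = 1197.00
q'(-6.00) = -536.00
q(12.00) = -5859.00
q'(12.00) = -1544.00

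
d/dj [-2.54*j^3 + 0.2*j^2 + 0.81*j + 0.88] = -7.62*j^2 + 0.4*j + 0.81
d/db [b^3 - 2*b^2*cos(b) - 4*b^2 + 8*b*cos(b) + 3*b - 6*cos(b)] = 2*b^2*sin(b) + 3*b^2 - 8*b*sin(b) - 4*b*cos(b) - 8*b + 6*sin(b) + 8*cos(b) + 3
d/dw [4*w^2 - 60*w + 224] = 8*w - 60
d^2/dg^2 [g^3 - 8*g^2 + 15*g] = 6*g - 16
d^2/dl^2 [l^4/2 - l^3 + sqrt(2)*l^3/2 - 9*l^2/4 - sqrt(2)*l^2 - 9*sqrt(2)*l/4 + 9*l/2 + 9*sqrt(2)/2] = 6*l^2 - 6*l + 3*sqrt(2)*l - 9/2 - 2*sqrt(2)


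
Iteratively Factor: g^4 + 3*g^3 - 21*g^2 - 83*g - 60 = (g + 1)*(g^3 + 2*g^2 - 23*g - 60) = (g + 1)*(g + 3)*(g^2 - g - 20) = (g - 5)*(g + 1)*(g + 3)*(g + 4)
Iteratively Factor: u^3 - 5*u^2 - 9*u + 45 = (u - 5)*(u^2 - 9) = (u - 5)*(u - 3)*(u + 3)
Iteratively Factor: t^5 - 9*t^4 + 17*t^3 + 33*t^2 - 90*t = (t)*(t^4 - 9*t^3 + 17*t^2 + 33*t - 90) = t*(t + 2)*(t^3 - 11*t^2 + 39*t - 45) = t*(t - 3)*(t + 2)*(t^2 - 8*t + 15) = t*(t - 5)*(t - 3)*(t + 2)*(t - 3)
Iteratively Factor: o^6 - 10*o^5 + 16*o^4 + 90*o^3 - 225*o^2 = (o)*(o^5 - 10*o^4 + 16*o^3 + 90*o^2 - 225*o) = o^2*(o^4 - 10*o^3 + 16*o^2 + 90*o - 225) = o^2*(o - 5)*(o^3 - 5*o^2 - 9*o + 45) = o^2*(o - 5)^2*(o^2 - 9) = o^2*(o - 5)^2*(o + 3)*(o - 3)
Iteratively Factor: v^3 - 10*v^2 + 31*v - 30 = (v - 3)*(v^2 - 7*v + 10) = (v - 3)*(v - 2)*(v - 5)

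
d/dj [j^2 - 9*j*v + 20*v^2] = 2*j - 9*v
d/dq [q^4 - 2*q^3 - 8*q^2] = 2*q*(2*q^2 - 3*q - 8)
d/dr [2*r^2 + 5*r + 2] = 4*r + 5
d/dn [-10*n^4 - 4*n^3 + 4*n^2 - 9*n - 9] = -40*n^3 - 12*n^2 + 8*n - 9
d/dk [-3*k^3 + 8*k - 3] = 8 - 9*k^2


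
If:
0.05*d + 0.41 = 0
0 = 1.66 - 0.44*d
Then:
No Solution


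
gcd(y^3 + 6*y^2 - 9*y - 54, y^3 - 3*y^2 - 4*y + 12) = y - 3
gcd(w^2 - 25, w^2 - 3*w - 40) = w + 5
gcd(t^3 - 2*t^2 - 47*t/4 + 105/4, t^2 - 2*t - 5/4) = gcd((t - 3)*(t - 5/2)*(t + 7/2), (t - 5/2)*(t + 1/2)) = t - 5/2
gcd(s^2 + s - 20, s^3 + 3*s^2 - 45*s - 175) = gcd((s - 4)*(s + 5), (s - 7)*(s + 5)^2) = s + 5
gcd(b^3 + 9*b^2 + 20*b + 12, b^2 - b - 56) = 1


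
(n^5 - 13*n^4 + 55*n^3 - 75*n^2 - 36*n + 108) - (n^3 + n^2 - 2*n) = n^5 - 13*n^4 + 54*n^3 - 76*n^2 - 34*n + 108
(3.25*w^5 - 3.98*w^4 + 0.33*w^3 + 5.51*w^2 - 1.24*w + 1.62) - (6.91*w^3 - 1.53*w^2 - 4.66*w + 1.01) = 3.25*w^5 - 3.98*w^4 - 6.58*w^3 + 7.04*w^2 + 3.42*w + 0.61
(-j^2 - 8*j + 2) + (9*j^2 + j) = 8*j^2 - 7*j + 2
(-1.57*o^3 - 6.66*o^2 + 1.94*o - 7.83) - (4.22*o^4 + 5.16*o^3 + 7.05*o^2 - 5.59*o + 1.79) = -4.22*o^4 - 6.73*o^3 - 13.71*o^2 + 7.53*o - 9.62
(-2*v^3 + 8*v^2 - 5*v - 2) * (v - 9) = -2*v^4 + 26*v^3 - 77*v^2 + 43*v + 18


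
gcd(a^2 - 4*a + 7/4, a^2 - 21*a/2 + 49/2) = a - 7/2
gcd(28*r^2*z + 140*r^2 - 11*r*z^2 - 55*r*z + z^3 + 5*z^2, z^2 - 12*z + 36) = 1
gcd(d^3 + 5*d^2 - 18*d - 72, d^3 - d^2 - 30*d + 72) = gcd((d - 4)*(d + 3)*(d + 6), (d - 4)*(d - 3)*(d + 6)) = d^2 + 2*d - 24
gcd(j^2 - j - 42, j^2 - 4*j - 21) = j - 7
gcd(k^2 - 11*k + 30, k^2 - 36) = k - 6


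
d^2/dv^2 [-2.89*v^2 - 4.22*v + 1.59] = -5.78000000000000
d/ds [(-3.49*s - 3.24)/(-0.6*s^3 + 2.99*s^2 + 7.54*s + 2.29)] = (-4.188*s^3 + 4.6031*s^2 + 19.3752*s + 16.4375)/(0.36*s^6 - 3.588*s^5 - 0.107899999999999*s^4 + 42.3412*s^3 + 70.5458*s^2 + 34.5332*s + 5.2441)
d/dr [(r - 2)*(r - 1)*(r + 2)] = 3*r^2 - 2*r - 4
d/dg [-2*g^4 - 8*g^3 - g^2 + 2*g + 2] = -8*g^3 - 24*g^2 - 2*g + 2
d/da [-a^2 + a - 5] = 1 - 2*a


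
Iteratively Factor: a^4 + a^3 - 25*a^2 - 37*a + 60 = (a + 4)*(a^3 - 3*a^2 - 13*a + 15) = (a - 5)*(a + 4)*(a^2 + 2*a - 3) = (a - 5)*(a - 1)*(a + 4)*(a + 3)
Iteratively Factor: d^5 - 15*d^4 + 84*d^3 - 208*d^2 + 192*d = (d - 4)*(d^4 - 11*d^3 + 40*d^2 - 48*d) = (d - 4)*(d - 3)*(d^3 - 8*d^2 + 16*d) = (d - 4)^2*(d - 3)*(d^2 - 4*d) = (d - 4)^3*(d - 3)*(d)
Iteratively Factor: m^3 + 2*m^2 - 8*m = (m - 2)*(m^2 + 4*m) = (m - 2)*(m + 4)*(m)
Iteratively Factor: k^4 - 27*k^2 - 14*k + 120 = (k + 3)*(k^3 - 3*k^2 - 18*k + 40) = (k + 3)*(k + 4)*(k^2 - 7*k + 10) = (k - 5)*(k + 3)*(k + 4)*(k - 2)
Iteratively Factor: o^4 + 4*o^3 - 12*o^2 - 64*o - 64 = (o + 2)*(o^3 + 2*o^2 - 16*o - 32) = (o - 4)*(o + 2)*(o^2 + 6*o + 8) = (o - 4)*(o + 2)*(o + 4)*(o + 2)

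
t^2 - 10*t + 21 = (t - 7)*(t - 3)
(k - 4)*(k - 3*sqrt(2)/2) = k^2 - 4*k - 3*sqrt(2)*k/2 + 6*sqrt(2)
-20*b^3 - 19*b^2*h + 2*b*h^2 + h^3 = (-4*b + h)*(b + h)*(5*b + h)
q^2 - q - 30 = (q - 6)*(q + 5)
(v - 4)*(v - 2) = v^2 - 6*v + 8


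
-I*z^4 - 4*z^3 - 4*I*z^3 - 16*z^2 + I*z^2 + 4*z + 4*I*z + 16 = (z + 1)*(z + 4)*(z - 4*I)*(-I*z + I)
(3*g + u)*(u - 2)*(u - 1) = 3*g*u^2 - 9*g*u + 6*g + u^3 - 3*u^2 + 2*u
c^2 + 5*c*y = c*(c + 5*y)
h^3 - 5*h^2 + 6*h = h*(h - 3)*(h - 2)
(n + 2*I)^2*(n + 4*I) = n^3 + 8*I*n^2 - 20*n - 16*I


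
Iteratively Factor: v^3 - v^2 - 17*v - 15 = (v - 5)*(v^2 + 4*v + 3) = (v - 5)*(v + 1)*(v + 3)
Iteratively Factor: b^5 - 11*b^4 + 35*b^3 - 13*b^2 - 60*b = (b - 5)*(b^4 - 6*b^3 + 5*b^2 + 12*b) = (b - 5)*(b - 4)*(b^3 - 2*b^2 - 3*b) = (b - 5)*(b - 4)*(b - 3)*(b^2 + b) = b*(b - 5)*(b - 4)*(b - 3)*(b + 1)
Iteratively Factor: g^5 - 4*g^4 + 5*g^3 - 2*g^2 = (g)*(g^4 - 4*g^3 + 5*g^2 - 2*g) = g*(g - 2)*(g^3 - 2*g^2 + g) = g*(g - 2)*(g - 1)*(g^2 - g) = g^2*(g - 2)*(g - 1)*(g - 1)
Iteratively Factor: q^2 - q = (q)*(q - 1)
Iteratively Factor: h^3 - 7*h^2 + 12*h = (h - 3)*(h^2 - 4*h) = h*(h - 3)*(h - 4)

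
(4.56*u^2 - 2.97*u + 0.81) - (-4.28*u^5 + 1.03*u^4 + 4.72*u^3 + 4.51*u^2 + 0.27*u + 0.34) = 4.28*u^5 - 1.03*u^4 - 4.72*u^3 + 0.0499999999999998*u^2 - 3.24*u + 0.47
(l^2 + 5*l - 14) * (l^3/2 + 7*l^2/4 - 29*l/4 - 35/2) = l^5/2 + 17*l^4/4 - 11*l^3/2 - 313*l^2/4 + 14*l + 245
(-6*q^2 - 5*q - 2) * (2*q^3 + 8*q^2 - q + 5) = -12*q^5 - 58*q^4 - 38*q^3 - 41*q^2 - 23*q - 10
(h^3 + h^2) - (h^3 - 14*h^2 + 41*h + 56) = 15*h^2 - 41*h - 56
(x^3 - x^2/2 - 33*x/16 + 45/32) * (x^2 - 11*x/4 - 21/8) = x^5 - 13*x^4/4 - 53*x^3/16 + 537*x^2/64 + 99*x/64 - 945/256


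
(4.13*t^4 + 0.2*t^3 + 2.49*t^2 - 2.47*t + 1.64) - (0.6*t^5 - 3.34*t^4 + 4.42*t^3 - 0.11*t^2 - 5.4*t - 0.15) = -0.6*t^5 + 7.47*t^4 - 4.22*t^3 + 2.6*t^2 + 2.93*t + 1.79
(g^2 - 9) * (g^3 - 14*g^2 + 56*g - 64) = g^5 - 14*g^4 + 47*g^3 + 62*g^2 - 504*g + 576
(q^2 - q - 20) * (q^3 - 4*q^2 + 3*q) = q^5 - 5*q^4 - 13*q^3 + 77*q^2 - 60*q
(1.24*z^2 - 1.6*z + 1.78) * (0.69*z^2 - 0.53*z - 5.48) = 0.8556*z^4 - 1.7612*z^3 - 4.719*z^2 + 7.8246*z - 9.7544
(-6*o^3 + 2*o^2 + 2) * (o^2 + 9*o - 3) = -6*o^5 - 52*o^4 + 36*o^3 - 4*o^2 + 18*o - 6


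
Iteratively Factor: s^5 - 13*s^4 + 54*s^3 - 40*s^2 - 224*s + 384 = (s + 2)*(s^4 - 15*s^3 + 84*s^2 - 208*s + 192) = (s - 4)*(s + 2)*(s^3 - 11*s^2 + 40*s - 48) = (s - 4)*(s - 3)*(s + 2)*(s^2 - 8*s + 16) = (s - 4)^2*(s - 3)*(s + 2)*(s - 4)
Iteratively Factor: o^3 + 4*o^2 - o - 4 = (o + 1)*(o^2 + 3*o - 4) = (o - 1)*(o + 1)*(o + 4)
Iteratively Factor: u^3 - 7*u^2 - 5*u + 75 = (u - 5)*(u^2 - 2*u - 15) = (u - 5)*(u + 3)*(u - 5)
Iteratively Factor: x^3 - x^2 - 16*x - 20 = (x - 5)*(x^2 + 4*x + 4) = (x - 5)*(x + 2)*(x + 2)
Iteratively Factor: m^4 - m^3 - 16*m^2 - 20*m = (m + 2)*(m^3 - 3*m^2 - 10*m) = m*(m + 2)*(m^2 - 3*m - 10) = m*(m + 2)^2*(m - 5)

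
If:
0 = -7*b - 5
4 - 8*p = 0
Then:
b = -5/7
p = 1/2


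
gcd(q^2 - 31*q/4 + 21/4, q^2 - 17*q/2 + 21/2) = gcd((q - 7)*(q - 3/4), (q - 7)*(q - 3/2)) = q - 7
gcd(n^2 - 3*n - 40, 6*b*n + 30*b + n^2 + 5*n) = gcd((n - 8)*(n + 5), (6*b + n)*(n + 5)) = n + 5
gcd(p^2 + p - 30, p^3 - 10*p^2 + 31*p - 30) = p - 5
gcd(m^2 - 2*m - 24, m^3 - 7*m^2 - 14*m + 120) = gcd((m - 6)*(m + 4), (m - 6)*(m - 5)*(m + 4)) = m^2 - 2*m - 24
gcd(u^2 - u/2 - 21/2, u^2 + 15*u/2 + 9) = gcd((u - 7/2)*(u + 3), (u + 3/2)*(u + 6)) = 1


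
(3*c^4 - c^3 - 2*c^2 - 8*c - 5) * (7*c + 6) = 21*c^5 + 11*c^4 - 20*c^3 - 68*c^2 - 83*c - 30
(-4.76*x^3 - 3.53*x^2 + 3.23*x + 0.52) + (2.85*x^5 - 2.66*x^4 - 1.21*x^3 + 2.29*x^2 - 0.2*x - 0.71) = 2.85*x^5 - 2.66*x^4 - 5.97*x^3 - 1.24*x^2 + 3.03*x - 0.19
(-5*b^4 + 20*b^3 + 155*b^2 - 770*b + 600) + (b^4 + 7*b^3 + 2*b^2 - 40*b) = -4*b^4 + 27*b^3 + 157*b^2 - 810*b + 600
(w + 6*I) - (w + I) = 5*I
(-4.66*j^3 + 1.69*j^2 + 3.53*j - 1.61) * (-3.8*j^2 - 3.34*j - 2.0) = 17.708*j^5 + 9.1424*j^4 - 9.7386*j^3 - 9.0522*j^2 - 1.6826*j + 3.22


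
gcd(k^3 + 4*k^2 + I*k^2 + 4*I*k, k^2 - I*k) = k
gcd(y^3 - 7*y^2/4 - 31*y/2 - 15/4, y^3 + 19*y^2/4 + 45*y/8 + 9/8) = y^2 + 13*y/4 + 3/4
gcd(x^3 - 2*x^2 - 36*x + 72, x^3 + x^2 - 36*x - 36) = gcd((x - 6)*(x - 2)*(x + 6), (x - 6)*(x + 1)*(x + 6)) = x^2 - 36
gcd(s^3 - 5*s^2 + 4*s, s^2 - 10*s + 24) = s - 4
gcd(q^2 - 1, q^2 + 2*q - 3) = q - 1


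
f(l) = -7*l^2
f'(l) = -14*l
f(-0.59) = -2.44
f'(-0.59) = 8.26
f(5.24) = -192.20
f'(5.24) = -73.36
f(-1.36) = -12.95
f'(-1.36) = 19.04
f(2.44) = -41.68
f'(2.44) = -34.16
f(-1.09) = -8.32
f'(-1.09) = 15.26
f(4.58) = -146.83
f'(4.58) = -64.12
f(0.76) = -4.04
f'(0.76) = -10.64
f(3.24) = -73.48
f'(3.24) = -45.36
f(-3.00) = -63.00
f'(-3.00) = 42.00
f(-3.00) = -63.00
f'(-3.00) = 42.00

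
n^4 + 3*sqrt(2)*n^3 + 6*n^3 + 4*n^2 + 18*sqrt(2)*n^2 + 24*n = n*(n + 6)*(n + sqrt(2))*(n + 2*sqrt(2))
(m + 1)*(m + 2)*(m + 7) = m^3 + 10*m^2 + 23*m + 14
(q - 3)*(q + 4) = q^2 + q - 12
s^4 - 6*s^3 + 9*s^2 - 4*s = s*(s - 4)*(s - 1)^2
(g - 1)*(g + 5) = g^2 + 4*g - 5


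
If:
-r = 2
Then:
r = -2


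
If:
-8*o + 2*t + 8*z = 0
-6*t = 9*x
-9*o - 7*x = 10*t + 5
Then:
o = 64*z/91 - 15/91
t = -108*z/91 - 60/91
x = 72*z/91 + 40/91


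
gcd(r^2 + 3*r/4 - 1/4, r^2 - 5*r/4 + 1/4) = r - 1/4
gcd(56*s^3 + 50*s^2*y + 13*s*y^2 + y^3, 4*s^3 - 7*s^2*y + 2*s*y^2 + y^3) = 4*s + y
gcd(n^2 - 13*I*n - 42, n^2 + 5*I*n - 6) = 1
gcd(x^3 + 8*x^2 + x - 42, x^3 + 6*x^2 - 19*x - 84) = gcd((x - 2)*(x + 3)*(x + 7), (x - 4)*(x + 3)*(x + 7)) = x^2 + 10*x + 21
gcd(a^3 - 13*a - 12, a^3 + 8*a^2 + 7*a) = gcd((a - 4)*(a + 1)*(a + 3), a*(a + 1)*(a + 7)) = a + 1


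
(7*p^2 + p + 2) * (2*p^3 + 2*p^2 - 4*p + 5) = 14*p^5 + 16*p^4 - 22*p^3 + 35*p^2 - 3*p + 10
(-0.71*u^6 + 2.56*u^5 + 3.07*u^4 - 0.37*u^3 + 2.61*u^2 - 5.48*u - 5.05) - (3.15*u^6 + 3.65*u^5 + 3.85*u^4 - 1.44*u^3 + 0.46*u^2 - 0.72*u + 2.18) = -3.86*u^6 - 1.09*u^5 - 0.78*u^4 + 1.07*u^3 + 2.15*u^2 - 4.76*u - 7.23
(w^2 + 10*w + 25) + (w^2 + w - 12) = 2*w^2 + 11*w + 13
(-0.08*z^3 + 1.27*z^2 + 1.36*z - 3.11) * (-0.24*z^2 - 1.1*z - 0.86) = 0.0192*z^5 - 0.2168*z^4 - 1.6546*z^3 - 1.8418*z^2 + 2.2514*z + 2.6746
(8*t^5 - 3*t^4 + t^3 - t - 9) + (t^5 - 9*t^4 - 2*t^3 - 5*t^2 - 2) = 9*t^5 - 12*t^4 - t^3 - 5*t^2 - t - 11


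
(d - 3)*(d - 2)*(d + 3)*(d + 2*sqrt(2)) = d^4 - 2*d^3 + 2*sqrt(2)*d^3 - 9*d^2 - 4*sqrt(2)*d^2 - 18*sqrt(2)*d + 18*d + 36*sqrt(2)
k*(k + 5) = k^2 + 5*k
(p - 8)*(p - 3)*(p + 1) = p^3 - 10*p^2 + 13*p + 24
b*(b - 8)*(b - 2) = b^3 - 10*b^2 + 16*b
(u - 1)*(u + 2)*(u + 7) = u^3 + 8*u^2 + 5*u - 14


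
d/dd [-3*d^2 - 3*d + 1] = -6*d - 3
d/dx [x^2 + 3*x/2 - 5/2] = 2*x + 3/2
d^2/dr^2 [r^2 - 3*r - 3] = 2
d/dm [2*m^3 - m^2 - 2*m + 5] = 6*m^2 - 2*m - 2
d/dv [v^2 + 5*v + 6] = 2*v + 5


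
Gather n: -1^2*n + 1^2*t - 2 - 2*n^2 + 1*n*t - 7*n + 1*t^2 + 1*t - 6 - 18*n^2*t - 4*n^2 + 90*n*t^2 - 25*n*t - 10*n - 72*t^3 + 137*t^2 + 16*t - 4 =n^2*(-18*t - 6) + n*(90*t^2 - 24*t - 18) - 72*t^3 + 138*t^2 + 18*t - 12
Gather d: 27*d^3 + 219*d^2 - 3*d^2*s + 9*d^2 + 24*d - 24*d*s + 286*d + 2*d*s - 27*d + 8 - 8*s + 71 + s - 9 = 27*d^3 + d^2*(228 - 3*s) + d*(283 - 22*s) - 7*s + 70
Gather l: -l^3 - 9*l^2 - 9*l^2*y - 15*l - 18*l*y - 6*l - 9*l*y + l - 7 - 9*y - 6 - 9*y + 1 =-l^3 + l^2*(-9*y - 9) + l*(-27*y - 20) - 18*y - 12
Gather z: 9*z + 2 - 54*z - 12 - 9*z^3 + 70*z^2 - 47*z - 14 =-9*z^3 + 70*z^2 - 92*z - 24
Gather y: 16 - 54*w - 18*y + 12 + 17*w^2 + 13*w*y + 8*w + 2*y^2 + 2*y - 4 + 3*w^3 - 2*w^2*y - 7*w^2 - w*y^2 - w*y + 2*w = 3*w^3 + 10*w^2 - 44*w + y^2*(2 - w) + y*(-2*w^2 + 12*w - 16) + 24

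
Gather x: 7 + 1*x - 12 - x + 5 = 0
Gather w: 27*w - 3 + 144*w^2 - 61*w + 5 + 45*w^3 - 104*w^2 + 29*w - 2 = 45*w^3 + 40*w^2 - 5*w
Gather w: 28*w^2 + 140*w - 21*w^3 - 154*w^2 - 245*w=-21*w^3 - 126*w^2 - 105*w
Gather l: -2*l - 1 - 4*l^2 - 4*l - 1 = -4*l^2 - 6*l - 2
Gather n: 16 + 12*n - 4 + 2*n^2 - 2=2*n^2 + 12*n + 10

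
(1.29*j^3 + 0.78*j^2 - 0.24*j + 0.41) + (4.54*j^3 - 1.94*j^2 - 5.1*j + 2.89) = 5.83*j^3 - 1.16*j^2 - 5.34*j + 3.3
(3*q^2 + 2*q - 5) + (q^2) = 4*q^2 + 2*q - 5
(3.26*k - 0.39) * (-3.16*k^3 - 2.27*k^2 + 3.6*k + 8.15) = -10.3016*k^4 - 6.1678*k^3 + 12.6213*k^2 + 25.165*k - 3.1785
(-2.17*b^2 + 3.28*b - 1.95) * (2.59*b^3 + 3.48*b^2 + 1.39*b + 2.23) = -5.6203*b^5 + 0.943599999999999*b^4 + 3.3476*b^3 - 7.0659*b^2 + 4.6039*b - 4.3485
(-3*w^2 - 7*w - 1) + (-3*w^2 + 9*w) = -6*w^2 + 2*w - 1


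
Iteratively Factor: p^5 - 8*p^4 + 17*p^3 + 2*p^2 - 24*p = (p)*(p^4 - 8*p^3 + 17*p^2 + 2*p - 24) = p*(p - 2)*(p^3 - 6*p^2 + 5*p + 12) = p*(p - 4)*(p - 2)*(p^2 - 2*p - 3) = p*(p - 4)*(p - 2)*(p + 1)*(p - 3)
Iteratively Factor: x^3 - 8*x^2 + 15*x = (x - 3)*(x^2 - 5*x) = (x - 5)*(x - 3)*(x)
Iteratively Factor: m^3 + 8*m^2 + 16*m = (m + 4)*(m^2 + 4*m) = m*(m + 4)*(m + 4)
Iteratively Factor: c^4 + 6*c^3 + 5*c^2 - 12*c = (c - 1)*(c^3 + 7*c^2 + 12*c) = c*(c - 1)*(c^2 + 7*c + 12) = c*(c - 1)*(c + 4)*(c + 3)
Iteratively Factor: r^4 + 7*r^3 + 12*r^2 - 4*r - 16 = (r - 1)*(r^3 + 8*r^2 + 20*r + 16) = (r - 1)*(r + 2)*(r^2 + 6*r + 8) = (r - 1)*(r + 2)^2*(r + 4)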